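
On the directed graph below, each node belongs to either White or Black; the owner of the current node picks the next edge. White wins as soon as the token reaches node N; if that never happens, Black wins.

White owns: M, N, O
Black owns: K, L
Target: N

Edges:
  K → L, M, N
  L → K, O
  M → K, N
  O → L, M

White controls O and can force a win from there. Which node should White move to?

A0 = {N}
A1: add {M} — M (White) has M→N.
A2: add {O} — O (White) has O→M.
A3 = A2; e.g. K (Black) can still go to L. Fixed point.
From O, successor M is in the attractor (rank 1); the other successor L is not.

M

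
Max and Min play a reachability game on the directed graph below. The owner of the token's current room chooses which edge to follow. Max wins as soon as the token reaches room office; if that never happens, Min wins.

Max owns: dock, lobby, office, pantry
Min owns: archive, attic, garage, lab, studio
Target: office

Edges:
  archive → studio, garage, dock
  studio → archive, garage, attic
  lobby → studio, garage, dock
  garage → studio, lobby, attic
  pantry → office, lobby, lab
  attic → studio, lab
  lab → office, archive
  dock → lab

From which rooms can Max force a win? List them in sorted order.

office, pantry

A0 = {office}
A1: add {pantry} — pantry (Max) has pantry→office.
A2 = A1; e.g. archive (Min) can still go to studio. Fixed point.
Max's winning region = {office, pantry}.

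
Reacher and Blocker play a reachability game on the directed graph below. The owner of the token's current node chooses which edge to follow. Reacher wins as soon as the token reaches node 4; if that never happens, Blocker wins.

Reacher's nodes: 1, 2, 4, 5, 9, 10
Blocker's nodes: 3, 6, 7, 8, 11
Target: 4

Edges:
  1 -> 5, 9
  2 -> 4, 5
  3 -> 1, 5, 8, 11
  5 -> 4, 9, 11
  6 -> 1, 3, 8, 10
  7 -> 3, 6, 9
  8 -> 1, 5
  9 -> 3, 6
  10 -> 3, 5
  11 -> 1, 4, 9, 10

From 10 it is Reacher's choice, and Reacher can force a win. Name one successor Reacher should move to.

5

A0 = {4}
A1: add {2, 5} — 2 (Reacher) has 2→4; 5 (Reacher) has 5→4.
A2: add {1, 10} — 1 (Reacher) has 1→5; 10 (Reacher) has 10→5.
A3: add {8} — 8 (Blocker): all of {1, 5} already in.
A4 = A3; e.g. 3 (Blocker) can still go to 11. Fixed point.
From 10, successor 5 is in the attractor (rank 1); the other successor 3 is not.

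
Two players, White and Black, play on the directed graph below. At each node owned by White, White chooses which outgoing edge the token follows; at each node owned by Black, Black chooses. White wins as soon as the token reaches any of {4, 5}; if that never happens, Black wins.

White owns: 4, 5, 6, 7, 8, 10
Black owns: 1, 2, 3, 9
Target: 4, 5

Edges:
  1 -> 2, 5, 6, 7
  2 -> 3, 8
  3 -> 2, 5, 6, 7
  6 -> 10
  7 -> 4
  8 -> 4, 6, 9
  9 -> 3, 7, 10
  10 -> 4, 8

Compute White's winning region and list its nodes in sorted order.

4, 5, 6, 7, 8, 10

A0 = {4, 5}
A1: add {7, 8, 10} — 7 (White) has 7→4; 8 (White) has 8→4; 10 (White) has 10→4.
A2: add {6} — 6 (White) has 6→10.
A3 = A2; e.g. 1 (Black) can still go to 2. Fixed point.
White's winning region = {4, 5, 6, 7, 8, 10}.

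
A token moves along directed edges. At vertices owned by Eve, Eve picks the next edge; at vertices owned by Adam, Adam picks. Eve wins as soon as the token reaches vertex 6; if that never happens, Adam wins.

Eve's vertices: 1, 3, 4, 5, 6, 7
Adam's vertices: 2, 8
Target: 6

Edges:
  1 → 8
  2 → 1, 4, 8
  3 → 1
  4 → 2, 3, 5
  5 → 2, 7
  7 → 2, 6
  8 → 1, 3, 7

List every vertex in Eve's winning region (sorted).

4, 5, 6, 7

A0 = {6}
A1: add {7} — 7 (Eve) has 7→6.
A2: add {5} — 5 (Eve) has 5→7.
A3: add {4} — 4 (Eve) has 4→5.
A4 = A3; e.g. 1 (Eve) has no edge into A3. Fixed point.
Eve's winning region = {4, 5, 6, 7}.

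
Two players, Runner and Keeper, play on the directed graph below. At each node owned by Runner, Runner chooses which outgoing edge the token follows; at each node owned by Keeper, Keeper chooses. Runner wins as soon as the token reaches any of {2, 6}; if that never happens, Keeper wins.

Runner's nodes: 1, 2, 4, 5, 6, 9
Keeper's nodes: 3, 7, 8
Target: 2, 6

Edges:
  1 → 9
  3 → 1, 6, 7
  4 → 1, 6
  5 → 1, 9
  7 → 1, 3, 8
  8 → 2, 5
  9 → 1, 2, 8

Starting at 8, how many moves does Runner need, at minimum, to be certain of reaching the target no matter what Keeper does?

3

A0 = {2, 6}
A1: add {4, 9} — 4 (Runner) has 4→6; 9 (Runner) has 9→2.
A2: add {1, 5} — 1 (Runner) has 1→9; 5 (Runner) has 5→9.
A3: add {8} — 8 (Keeper): all of {2, 5} already in.
A4 = A3; e.g. 3 (Keeper) can still go to 7. Fixed point.
8 enters the attractor at level 3, so Runner can force the target in 3 moves from there.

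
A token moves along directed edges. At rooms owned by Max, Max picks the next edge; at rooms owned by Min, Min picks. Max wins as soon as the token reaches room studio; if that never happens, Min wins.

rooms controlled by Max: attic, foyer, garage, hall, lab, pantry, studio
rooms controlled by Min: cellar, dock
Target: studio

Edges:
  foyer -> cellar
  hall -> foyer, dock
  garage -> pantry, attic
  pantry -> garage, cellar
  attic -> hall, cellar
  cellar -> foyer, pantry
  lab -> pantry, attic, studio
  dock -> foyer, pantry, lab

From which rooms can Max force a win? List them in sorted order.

A0 = {studio}
A1: add {lab} — lab (Max) has lab→studio.
A2 = A1; e.g. foyer (Max) has no edge into A1. Fixed point.
Max's winning region = {lab, studio}.

lab, studio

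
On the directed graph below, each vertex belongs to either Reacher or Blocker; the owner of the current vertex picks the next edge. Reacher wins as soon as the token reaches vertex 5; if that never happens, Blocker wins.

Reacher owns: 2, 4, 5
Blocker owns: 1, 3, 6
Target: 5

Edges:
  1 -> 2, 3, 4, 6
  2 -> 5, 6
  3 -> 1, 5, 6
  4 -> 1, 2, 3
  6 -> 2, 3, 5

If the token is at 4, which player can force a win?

Reacher

A0 = {5}
A1: add {2} — 2 (Reacher) has 2→5.
A2: add {4} — 4 (Reacher) has 4→2.
A3 = A2; e.g. 1 (Blocker) can still go to 3. Fixed point.
4 ∈ A2, so Reacher can force the target.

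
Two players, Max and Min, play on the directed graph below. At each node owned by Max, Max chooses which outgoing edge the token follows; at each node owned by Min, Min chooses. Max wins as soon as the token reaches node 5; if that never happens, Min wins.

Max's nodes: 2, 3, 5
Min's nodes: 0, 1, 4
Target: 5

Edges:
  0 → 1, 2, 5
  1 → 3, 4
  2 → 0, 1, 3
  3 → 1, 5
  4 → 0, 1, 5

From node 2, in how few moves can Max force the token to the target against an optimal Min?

A0 = {5}
A1: add {3} — 3 (Max) has 3→5.
A2: add {2} — 2 (Max) has 2→3.
A3 = A2; e.g. 0 (Min) can still go to 1. Fixed point.
2 enters the attractor at level 2, so Max can force the target in 2 moves from there.

2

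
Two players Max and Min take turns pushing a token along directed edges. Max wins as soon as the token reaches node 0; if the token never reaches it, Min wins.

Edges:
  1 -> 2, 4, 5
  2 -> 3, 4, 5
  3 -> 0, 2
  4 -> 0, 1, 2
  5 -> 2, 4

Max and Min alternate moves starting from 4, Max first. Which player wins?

Track states (vertex, player-to-move).
A0 = {(0,Max), (0,Min)}
A1: add {(3,Max), (4,Max)}.
(4,Max) ∈ A1 ⇒ Max forces the target.

Max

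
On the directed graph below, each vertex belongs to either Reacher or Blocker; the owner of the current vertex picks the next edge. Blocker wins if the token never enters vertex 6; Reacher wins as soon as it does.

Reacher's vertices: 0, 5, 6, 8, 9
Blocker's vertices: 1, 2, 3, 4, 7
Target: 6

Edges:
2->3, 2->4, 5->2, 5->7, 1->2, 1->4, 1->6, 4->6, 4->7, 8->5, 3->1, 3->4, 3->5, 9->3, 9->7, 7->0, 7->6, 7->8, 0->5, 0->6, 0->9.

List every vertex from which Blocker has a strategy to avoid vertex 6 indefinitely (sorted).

1, 2, 3, 4, 5, 7, 8, 9

A0 = {6}
A1: add {0} — 0 (Reacher) has 0→6.
A2 = A1; e.g. 1 (Blocker) can still go to 2. Fixed point.
Reacher's attractor = {0, 6}; Blocker avoids the target exactly from the complement.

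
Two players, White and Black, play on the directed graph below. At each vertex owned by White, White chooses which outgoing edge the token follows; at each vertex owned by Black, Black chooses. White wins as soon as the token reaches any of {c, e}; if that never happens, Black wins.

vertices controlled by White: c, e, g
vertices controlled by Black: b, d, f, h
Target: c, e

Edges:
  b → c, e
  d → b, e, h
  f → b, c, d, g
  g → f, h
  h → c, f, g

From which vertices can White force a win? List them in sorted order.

A0 = {c, e}
A1: add {b} — b (Black): all of {c, e} already in.
A2 = A1; e.g. d (Black) can still go to h. Fixed point.
White's winning region = {b, c, e}.

b, c, e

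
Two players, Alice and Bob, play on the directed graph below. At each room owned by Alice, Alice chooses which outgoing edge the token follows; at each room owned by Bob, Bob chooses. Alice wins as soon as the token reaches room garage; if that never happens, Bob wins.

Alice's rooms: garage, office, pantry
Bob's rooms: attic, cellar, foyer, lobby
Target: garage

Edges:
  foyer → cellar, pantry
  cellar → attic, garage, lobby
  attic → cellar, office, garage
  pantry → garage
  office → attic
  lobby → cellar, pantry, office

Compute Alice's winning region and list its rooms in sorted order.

A0 = {garage}
A1: add {pantry} — pantry (Alice) has pantry→garage.
A2 = A1; e.g. foyer (Bob) can still go to cellar. Fixed point.
Alice's winning region = {garage, pantry}.

garage, pantry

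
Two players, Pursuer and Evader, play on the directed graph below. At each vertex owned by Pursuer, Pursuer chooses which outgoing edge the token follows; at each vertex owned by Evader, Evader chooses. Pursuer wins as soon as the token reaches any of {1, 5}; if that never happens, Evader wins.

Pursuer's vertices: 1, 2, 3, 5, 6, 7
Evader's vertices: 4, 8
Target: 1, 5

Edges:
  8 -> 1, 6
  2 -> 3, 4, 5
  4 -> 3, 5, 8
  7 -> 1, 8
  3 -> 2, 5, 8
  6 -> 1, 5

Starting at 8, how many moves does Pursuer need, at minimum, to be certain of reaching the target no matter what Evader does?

A0 = {1, 5}
A1: add {2, 3, 6, 7} — 2 (Pursuer) has 2→5; 3 (Pursuer) has 3→5; 6 (Pursuer) has 6→1; 7 (Pursuer) has 7→1.
A2: add {8} — 8 (Evader): all of {1, 6} already in.
8 enters the attractor at level 2, so Pursuer can force the target in 2 moves from there.

2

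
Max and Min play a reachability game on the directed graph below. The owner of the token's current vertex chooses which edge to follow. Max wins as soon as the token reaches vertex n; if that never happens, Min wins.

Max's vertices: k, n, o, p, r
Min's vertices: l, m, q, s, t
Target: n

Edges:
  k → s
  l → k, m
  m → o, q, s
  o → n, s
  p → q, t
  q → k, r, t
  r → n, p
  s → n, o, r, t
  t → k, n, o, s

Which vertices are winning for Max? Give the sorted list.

n, o, r

A0 = {n}
A1: add {o, r} — o (Max) has o→n; r (Max) has r→n.
A2 = A1; e.g. k (Max) has no edge into A1. Fixed point.
Max's winning region = {n, o, r}.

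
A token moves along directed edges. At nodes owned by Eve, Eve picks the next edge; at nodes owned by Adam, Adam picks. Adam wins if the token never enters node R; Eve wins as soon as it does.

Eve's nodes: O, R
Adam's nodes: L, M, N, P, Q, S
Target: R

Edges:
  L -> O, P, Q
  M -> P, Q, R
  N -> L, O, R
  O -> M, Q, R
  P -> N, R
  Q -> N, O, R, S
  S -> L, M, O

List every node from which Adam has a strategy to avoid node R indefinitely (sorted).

L, M, N, P, Q, S

A0 = {R}
A1: add {O} — O (Eve) has O→R.
A2 = A1; e.g. L (Adam) can still go to P. Fixed point.
Eve's attractor = {O, R}; Adam avoids the target exactly from the complement.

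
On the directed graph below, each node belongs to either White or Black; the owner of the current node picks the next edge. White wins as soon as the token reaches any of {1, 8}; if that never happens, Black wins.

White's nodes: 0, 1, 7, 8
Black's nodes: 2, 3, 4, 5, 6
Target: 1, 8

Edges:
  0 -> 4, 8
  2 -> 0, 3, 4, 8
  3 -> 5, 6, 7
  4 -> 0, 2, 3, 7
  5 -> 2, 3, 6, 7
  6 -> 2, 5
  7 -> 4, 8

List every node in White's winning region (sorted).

0, 1, 7, 8

A0 = {1, 8}
A1: add {0, 7} — 0 (White) has 0→8; 7 (White) has 7→8.
A2 = A1; e.g. 2 (Black) can still go to 3. Fixed point.
White's winning region = {0, 1, 7, 8}.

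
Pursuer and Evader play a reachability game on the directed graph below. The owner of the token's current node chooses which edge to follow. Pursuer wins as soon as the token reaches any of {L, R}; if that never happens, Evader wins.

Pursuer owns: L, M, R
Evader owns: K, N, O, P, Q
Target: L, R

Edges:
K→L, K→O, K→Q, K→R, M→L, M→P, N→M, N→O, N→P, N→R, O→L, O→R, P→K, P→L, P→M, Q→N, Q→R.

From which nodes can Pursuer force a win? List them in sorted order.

A0 = {L, R}
A1: add {M, O} — M (Pursuer) has M→L; O (Evader): all of {L, R} already in.
A2 = A1; e.g. K (Evader) can still go to Q. Fixed point.
Pursuer's winning region = {L, M, O, R}.

L, M, O, R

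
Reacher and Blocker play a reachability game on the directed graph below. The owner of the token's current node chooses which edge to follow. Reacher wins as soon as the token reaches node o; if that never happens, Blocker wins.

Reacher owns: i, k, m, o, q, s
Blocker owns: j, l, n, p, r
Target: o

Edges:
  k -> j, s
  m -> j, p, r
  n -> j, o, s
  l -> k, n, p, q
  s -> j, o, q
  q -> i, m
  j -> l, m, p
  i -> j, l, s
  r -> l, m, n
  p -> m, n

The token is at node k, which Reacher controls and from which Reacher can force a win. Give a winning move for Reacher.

A0 = {o}
A1: add {s} — s (Reacher) has s→o.
A2: add {i, k} — i (Reacher) has i→s; k (Reacher) has k→s.
A3: add {q} — q (Reacher) has q→i.
A4 = A3; e.g. j (Blocker) can still go to l. Fixed point.
From k, successor s is in the attractor (rank 1); the other successor j is not.

s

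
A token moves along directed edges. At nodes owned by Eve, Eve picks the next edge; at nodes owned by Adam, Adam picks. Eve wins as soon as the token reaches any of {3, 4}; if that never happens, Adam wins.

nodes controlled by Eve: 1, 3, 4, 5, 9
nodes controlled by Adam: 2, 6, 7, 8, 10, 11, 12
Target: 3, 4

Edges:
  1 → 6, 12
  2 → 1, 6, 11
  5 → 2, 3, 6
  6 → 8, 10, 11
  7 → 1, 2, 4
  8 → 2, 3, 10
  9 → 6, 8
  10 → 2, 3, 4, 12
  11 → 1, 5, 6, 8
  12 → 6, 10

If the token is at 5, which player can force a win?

A0 = {3, 4}
A1: add {5} — 5 (Eve) has 5→3.
A2 = A1; e.g. 1 (Eve) has no edge into A1. Fixed point.
5 ∈ A1, so Eve can force the target.

Eve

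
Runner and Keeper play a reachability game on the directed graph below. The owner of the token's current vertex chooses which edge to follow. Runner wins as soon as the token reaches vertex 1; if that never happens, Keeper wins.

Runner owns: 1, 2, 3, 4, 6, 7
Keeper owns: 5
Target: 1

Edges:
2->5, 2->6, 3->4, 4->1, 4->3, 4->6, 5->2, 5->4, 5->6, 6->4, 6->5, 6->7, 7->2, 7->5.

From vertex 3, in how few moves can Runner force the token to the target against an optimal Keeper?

2

A0 = {1}
A1: add {4} — 4 (Runner) has 4→1.
A2: add {3, 6} — 3 (Runner) has 3→4; 6 (Runner) has 6→4.
3 enters the attractor at level 2, so Runner can force the target in 2 moves from there.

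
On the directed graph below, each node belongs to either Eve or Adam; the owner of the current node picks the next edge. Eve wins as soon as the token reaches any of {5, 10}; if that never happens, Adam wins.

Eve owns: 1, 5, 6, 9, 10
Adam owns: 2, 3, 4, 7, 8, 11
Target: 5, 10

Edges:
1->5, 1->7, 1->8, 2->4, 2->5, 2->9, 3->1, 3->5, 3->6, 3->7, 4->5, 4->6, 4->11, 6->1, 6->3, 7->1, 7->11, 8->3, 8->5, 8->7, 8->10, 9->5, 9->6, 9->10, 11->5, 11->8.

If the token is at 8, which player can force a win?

A0 = {5, 10}
A1: add {1, 9} — 1 (Eve) has 1→5; 9 (Eve) has 9→5.
A2: add {6} — 6 (Eve) has 6→1.
A3 = A2; e.g. 2 (Adam) can still go to 4. Fixed point.
8 never enters the attractor, so Adam can avoid the target forever.

Adam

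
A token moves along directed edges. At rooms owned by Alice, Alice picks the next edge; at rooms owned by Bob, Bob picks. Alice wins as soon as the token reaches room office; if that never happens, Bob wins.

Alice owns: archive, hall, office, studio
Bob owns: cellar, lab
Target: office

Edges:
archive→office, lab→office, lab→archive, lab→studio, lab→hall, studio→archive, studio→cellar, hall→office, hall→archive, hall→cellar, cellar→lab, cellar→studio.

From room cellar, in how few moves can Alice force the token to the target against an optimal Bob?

4

A0 = {office}
A1: add {archive, hall} — archive (Alice) has archive→office; hall (Alice) has hall→office.
A2: add {studio} — studio (Alice) has studio→archive.
A3: add {lab} — lab (Bob): all of {office, archive, studio, hall} already in.
A4: add {cellar} — cellar (Bob): all of {lab, studio} already in.
A4 = all vertices. Fixed point.
cellar enters the attractor at level 4, so Alice can force the target in 4 moves from there.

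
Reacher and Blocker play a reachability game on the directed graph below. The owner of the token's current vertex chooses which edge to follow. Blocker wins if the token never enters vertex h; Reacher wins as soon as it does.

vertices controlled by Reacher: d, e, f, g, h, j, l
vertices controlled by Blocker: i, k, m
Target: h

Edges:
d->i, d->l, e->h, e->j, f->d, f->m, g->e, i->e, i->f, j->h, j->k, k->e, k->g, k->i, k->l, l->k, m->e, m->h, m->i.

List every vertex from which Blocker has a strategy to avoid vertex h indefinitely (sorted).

d, f, i, k, l, m

A0 = {h}
A1: add {e, j} — e (Reacher) has e→h; j (Reacher) has j→h.
A2: add {g} — g (Reacher) has g→e.
A3 = A2; e.g. d (Reacher) has no edge into A2. Fixed point.
Reacher's attractor = {e, g, h, j}; Blocker avoids the target exactly from the complement.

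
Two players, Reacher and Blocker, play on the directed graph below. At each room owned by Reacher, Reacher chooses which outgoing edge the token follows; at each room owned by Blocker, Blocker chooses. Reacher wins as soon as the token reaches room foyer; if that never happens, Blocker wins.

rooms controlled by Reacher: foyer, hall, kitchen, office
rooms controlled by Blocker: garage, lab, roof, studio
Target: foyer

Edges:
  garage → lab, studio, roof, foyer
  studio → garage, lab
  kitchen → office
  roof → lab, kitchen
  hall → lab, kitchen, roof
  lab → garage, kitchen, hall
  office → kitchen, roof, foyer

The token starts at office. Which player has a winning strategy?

Reacher

A0 = {foyer}
A1: add {office} — office (Reacher) has office→foyer.
office ∈ A1, so Reacher can force the target.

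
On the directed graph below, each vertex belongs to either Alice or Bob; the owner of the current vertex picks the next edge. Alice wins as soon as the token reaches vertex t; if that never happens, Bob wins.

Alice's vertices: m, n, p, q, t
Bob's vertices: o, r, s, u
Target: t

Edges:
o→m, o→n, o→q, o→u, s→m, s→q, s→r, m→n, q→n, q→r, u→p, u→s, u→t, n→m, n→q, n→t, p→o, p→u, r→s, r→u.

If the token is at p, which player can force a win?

Bob

A0 = {t}
A1: add {n} — n (Alice) has n→t.
A2: add {m, q} — m (Alice) has m→n; q (Alice) has q→n.
A3 = A2; e.g. o (Bob) can still go to u. Fixed point.
p never enters the attractor, so Bob can avoid the target forever.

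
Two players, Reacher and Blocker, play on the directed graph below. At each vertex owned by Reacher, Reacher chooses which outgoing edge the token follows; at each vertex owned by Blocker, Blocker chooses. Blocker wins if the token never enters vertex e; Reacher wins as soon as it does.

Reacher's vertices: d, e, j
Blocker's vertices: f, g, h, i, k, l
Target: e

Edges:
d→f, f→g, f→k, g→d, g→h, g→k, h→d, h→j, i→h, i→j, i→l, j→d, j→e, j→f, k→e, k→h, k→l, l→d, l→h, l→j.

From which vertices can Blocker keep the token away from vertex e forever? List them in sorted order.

A0 = {e}
A1: add {j} — j (Reacher) has j→e.
A2 = A1; e.g. d (Reacher) has no edge into A1. Fixed point.
Reacher's attractor = {e, j}; Blocker avoids the target exactly from the complement.

d, f, g, h, i, k, l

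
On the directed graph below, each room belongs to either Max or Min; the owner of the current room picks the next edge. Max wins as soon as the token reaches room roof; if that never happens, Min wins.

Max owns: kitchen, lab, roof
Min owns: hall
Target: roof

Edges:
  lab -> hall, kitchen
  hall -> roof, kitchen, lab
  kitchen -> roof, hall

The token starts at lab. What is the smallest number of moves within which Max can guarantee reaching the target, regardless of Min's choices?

A0 = {roof}
A1: add {kitchen} — kitchen (Max) has kitchen→roof.
A2: add {lab} — lab (Max) has lab→kitchen.
lab enters the attractor at level 2, so Max can force the target in 2 moves from there.

2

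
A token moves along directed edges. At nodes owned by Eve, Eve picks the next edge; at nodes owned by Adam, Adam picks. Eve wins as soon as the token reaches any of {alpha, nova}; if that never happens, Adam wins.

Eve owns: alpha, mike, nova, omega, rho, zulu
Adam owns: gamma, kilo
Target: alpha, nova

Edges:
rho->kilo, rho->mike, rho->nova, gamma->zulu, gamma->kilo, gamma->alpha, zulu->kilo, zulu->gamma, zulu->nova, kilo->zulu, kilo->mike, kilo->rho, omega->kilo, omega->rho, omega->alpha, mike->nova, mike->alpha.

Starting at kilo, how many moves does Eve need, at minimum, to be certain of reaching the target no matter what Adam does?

2

A0 = {alpha, nova}
A1: add {mike, omega, rho, zulu} — zulu (Eve) has zulu→nova; mike (Eve) has mike→nova; rho (Eve) has rho→nova; omega (Eve) has omega→alpha.
A2: add {kilo} — kilo (Adam): all of {zulu, mike, rho} already in.
kilo enters the attractor at level 2, so Eve can force the target in 2 moves from there.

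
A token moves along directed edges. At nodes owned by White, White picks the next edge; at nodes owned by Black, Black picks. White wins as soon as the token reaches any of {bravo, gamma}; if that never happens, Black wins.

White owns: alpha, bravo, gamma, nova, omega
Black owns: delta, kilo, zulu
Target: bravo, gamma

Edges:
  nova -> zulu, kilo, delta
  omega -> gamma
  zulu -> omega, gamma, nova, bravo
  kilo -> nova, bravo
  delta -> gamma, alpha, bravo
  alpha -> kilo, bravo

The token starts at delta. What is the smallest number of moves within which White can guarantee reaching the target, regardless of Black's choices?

A0 = {bravo, gamma}
A1: add {alpha, omega} — omega (White) has omega→gamma; alpha (White) has alpha→bravo.
A2: add {delta} — delta (Black): all of {gamma, alpha, bravo} already in.
delta enters the attractor at level 2, so White can force the target in 2 moves from there.

2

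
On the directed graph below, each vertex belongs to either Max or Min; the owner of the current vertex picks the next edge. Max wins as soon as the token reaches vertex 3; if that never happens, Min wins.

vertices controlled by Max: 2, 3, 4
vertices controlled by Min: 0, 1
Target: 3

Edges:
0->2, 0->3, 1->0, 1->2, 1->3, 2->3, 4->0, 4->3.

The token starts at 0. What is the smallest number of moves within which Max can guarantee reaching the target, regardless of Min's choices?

A0 = {3}
A1: add {2, 4} — 2 (Max) has 2→3; 4 (Max) has 4→3.
A2: add {0} — 0 (Min): all of {2, 3} already in.
0 enters the attractor at level 2, so Max can force the target in 2 moves from there.

2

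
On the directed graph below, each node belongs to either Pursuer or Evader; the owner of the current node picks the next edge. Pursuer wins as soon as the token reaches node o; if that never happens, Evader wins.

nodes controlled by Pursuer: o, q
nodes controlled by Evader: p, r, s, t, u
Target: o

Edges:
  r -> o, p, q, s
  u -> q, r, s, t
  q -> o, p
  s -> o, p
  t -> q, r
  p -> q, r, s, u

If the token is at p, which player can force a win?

Evader

A0 = {o}
A1: add {q} — q (Pursuer) has q→o.
A2 = A1; e.g. p (Evader) can still go to r. Fixed point.
p never enters the attractor, so Evader can avoid the target forever.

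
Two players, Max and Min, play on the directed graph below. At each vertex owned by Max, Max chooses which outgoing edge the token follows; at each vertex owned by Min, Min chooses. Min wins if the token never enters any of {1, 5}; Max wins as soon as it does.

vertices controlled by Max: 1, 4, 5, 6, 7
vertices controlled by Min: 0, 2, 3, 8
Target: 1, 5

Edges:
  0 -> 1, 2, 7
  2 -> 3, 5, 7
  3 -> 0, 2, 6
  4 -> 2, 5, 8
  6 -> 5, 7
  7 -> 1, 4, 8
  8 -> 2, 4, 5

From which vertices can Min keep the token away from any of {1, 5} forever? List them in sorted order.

0, 2, 3, 8

A0 = {1, 5}
A1: add {4, 6, 7} — 4 (Max) has 4→5; 6 (Max) has 6→5; 7 (Max) has 7→1.
A2 = A1; e.g. 0 (Min) can still go to 2. Fixed point.
Max's attractor = {1, 4, 5, 6, 7}; Min avoids the target exactly from the complement.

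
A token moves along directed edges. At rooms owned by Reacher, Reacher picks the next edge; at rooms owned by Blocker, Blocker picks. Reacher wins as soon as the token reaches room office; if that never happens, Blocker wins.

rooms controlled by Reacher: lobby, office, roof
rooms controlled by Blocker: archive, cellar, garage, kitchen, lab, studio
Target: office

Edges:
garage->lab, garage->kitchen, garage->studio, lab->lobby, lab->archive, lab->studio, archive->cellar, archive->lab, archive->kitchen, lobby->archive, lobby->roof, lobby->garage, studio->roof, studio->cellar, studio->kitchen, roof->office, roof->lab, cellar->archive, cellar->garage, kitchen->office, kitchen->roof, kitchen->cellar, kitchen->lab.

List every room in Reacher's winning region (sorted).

A0 = {office}
A1: add {roof} — roof (Reacher) has roof→office.
A2: add {lobby} — lobby (Reacher) has lobby→roof.
A3 = A2; e.g. archive (Blocker) can still go to cellar. Fixed point.
Reacher's winning region = {lobby, office, roof}.

lobby, office, roof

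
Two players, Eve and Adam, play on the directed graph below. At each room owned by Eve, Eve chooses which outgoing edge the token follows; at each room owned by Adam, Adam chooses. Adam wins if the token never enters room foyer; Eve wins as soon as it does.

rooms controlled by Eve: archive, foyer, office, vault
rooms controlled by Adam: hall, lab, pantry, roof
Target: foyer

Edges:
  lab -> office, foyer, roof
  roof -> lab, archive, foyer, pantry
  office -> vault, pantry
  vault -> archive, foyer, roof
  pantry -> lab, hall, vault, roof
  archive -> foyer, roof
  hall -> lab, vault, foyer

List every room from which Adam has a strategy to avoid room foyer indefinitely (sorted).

A0 = {foyer}
A1: add {archive, vault} — archive (Eve) has archive→foyer; vault (Eve) has vault→foyer.
A2: add {office} — office (Eve) has office→vault.
A3 = A2; e.g. lab (Adam) can still go to roof. Fixed point.
Eve's attractor = {archive, foyer, office, vault}; Adam avoids the target exactly from the complement.

hall, lab, pantry, roof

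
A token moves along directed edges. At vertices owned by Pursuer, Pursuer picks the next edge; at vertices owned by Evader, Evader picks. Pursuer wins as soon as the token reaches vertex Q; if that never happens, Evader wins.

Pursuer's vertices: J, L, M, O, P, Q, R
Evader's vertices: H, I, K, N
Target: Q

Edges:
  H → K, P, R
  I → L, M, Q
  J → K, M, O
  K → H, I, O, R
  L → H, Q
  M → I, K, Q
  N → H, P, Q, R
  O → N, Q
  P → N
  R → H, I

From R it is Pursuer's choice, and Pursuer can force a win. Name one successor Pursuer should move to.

A0 = {Q}
A1: add {L, M, O} — L (Pursuer) has L→Q; M (Pursuer) has M→Q; O (Pursuer) has O→Q.
A2: add {I, J} — I (Evader): all of {L, M, Q} already in; J (Pursuer) has J→M.
A3: add {R} — R (Pursuer) has R→I.
A4 = A3; e.g. H (Evader) can still go to K. Fixed point.
From R, successor I is in the attractor (rank 2); the other successor H is not.

I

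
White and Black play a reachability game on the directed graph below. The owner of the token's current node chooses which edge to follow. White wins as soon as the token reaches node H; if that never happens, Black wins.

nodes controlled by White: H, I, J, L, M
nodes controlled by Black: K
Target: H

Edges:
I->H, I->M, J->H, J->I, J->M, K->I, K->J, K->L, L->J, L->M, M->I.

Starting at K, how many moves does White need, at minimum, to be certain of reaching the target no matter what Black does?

3

A0 = {H}
A1: add {I, J} — I (White) has I→H; J (White) has J→H.
A2: add {L, M} — L (White) has L→J; M (White) has M→I.
A3: add {K} — K (Black): all of {I, J, L} already in.
A3 = all vertices. Fixed point.
K enters the attractor at level 3, so White can force the target in 3 moves from there.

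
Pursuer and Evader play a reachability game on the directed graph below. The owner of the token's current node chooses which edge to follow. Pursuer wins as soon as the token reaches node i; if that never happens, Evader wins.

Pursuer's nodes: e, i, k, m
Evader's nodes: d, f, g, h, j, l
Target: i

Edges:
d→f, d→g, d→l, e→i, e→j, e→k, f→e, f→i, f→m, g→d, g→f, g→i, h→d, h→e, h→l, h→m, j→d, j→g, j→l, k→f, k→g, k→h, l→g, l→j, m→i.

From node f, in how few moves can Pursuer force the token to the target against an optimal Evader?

A0 = {i}
A1: add {e, m} — e (Pursuer) has e→i; m (Pursuer) has m→i.
A2: add {f} — f (Evader): all of {e, i, m} already in.
f enters the attractor at level 2, so Pursuer can force the target in 2 moves from there.

2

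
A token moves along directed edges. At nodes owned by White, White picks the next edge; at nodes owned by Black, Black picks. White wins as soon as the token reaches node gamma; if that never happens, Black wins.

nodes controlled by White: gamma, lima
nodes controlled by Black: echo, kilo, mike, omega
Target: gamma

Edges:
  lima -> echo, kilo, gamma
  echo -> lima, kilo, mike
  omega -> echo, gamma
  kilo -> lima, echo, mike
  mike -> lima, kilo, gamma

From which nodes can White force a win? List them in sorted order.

A0 = {gamma}
A1: add {lima} — lima (White) has lima→gamma.
A2 = A1; e.g. echo (Black) can still go to kilo. Fixed point.
White's winning region = {gamma, lima}.

gamma, lima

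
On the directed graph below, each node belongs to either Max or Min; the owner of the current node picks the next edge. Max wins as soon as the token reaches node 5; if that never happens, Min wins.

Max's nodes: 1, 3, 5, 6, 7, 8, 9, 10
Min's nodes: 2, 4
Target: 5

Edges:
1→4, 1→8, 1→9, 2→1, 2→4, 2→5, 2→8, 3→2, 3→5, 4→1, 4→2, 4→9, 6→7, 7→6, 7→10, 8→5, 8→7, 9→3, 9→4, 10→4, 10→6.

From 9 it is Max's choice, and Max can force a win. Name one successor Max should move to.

A0 = {5}
A1: add {3, 8} — 3 (Max) has 3→5; 8 (Max) has 8→5.
A2: add {1, 9} — 1 (Max) has 1→8; 9 (Max) has 9→3.
A3 = A2; e.g. 2 (Min) can still go to 4. Fixed point.
From 9, successor 3 is in the attractor (rank 1); the other successor 4 is not.

3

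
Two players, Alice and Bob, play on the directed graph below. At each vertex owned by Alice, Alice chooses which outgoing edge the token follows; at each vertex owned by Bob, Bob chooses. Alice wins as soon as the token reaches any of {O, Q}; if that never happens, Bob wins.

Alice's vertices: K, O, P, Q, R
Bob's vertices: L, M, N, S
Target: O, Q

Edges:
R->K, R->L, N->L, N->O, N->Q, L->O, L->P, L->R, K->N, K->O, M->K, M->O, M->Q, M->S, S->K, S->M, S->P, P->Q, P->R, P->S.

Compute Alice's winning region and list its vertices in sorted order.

A0 = {O, Q}
A1: add {K, P} — K (Alice) has K→O; P (Alice) has P→Q.
A2: add {R} — R (Alice) has R→K.
A3: add {L} — L (Bob): all of {O, P, R} already in.
A4: add {N} — N (Bob): all of {L, O, Q} already in.
A5 = A4; e.g. M (Bob) can still go to S. Fixed point.
Alice's winning region = {K, L, N, O, P, Q, R}.

K, L, N, O, P, Q, R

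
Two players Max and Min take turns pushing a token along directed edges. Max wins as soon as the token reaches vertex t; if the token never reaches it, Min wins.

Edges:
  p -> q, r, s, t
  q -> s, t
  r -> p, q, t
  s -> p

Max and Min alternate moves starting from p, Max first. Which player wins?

Max

Track states (vertex, player-to-move).
A0 = {(t,Max), (t,Min)}
A1: add {(p,Max), (q,Max), (r,Max)}.
(p,Max) ∈ A1 ⇒ Max forces the target.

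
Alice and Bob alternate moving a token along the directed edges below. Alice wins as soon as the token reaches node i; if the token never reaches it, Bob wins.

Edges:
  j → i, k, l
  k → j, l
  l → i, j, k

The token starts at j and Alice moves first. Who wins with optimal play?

Alice

Track states (vertex, player-to-move).
A0 = {(i,Alice), (i,Bob)}
A1: add {(j,Alice), (l,Alice)}.
(j,Alice) ∈ A1 ⇒ Alice forces the target.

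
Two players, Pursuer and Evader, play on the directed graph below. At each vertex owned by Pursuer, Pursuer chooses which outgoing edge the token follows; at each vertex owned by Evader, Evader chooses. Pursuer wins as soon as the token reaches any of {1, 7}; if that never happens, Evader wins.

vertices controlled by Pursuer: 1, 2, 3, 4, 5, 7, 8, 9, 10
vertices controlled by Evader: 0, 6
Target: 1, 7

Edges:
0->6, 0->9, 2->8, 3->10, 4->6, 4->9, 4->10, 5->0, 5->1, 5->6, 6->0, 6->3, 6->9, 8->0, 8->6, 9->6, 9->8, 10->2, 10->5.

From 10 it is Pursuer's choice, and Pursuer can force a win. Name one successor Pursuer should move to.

5

A0 = {1, 7}
A1: add {5} — 5 (Pursuer) has 5→1.
A2: add {10} — 10 (Pursuer) has 10→5.
A3: add {3, 4} — 3 (Pursuer) has 3→10; 4 (Pursuer) has 4→10.
A4 = A3; e.g. 0 (Evader) can still go to 6. Fixed point.
From 10, successor 5 is in the attractor (rank 1); the other successor 2 is not.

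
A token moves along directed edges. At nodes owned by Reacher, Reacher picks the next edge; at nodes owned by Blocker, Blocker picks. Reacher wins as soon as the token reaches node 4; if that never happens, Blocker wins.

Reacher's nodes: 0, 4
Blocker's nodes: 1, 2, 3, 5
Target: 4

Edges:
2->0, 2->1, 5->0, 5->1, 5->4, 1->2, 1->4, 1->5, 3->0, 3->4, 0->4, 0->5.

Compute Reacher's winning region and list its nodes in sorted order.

0, 3, 4

A0 = {4}
A1: add {0} — 0 (Reacher) has 0→4.
A2: add {3} — 3 (Blocker): all of {0, 4} already in.
A3 = A2; e.g. 1 (Blocker) can still go to 2. Fixed point.
Reacher's winning region = {0, 3, 4}.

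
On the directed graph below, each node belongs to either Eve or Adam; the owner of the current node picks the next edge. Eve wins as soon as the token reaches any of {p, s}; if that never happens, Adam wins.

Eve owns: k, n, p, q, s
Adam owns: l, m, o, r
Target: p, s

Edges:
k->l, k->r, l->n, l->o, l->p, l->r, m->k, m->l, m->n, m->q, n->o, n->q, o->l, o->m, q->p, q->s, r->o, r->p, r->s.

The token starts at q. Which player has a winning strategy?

A0 = {p, s}
A1: add {q} — q (Eve) has q→p.
q ∈ A1, so Eve can force the target.

Eve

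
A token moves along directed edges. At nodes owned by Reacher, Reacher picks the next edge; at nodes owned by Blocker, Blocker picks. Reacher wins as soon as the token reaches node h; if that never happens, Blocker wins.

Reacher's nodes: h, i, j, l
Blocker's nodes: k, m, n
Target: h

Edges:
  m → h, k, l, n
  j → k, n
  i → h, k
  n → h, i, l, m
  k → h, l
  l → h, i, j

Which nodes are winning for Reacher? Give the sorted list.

A0 = {h}
A1: add {i, l} — i (Reacher) has i→h; l (Reacher) has l→h.
A2: add {k} — k (Blocker): all of {h, l} already in.
A3: add {j} — j (Reacher) has j→k.
A4 = A3; e.g. m (Blocker) can still go to n. Fixed point.
Reacher's winning region = {h, i, j, k, l}.

h, i, j, k, l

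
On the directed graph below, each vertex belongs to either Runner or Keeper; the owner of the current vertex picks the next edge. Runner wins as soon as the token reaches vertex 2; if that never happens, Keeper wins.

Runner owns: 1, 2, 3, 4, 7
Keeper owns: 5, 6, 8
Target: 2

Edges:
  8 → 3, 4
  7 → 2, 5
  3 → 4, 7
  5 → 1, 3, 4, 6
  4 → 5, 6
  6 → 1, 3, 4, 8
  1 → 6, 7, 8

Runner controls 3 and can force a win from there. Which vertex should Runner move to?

7

A0 = {2}
A1: add {7} — 7 (Runner) has 7→2.
A2: add {1, 3} — 1 (Runner) has 1→7; 3 (Runner) has 3→7.
A3 = A2; e.g. 4 (Runner) has no edge into A2. Fixed point.
From 3, successor 7 is in the attractor (rank 1); the other successor 4 is not.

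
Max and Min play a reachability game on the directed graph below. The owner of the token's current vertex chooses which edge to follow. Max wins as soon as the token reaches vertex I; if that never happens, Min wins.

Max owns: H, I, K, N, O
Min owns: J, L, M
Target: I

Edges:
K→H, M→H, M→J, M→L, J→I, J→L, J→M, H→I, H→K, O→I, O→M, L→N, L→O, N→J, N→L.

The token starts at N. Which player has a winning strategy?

Min

A0 = {I}
A1: add {H, O} — H (Max) has H→I; O (Max) has O→I.
A2: add {K} — K (Max) has K→H.
A3 = A2; e.g. J (Min) can still go to L. Fixed point.
N never enters the attractor, so Min can avoid the target forever.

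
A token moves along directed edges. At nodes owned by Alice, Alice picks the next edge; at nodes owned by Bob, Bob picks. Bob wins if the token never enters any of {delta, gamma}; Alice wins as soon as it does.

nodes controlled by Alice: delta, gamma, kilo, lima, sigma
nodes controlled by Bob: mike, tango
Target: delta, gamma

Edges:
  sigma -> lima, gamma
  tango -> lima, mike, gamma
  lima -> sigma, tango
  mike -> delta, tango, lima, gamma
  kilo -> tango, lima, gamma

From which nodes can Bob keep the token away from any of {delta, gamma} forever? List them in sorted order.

A0 = {delta, gamma}
A1: add {kilo, sigma} — sigma (Alice) has sigma→gamma; kilo (Alice) has kilo→gamma.
A2: add {lima} — lima (Alice) has lima→sigma.
A3 = A2; e.g. tango (Bob) can still go to mike. Fixed point.
Alice's attractor = {delta, gamma, kilo, lima, sigma}; Bob avoids the target exactly from the complement.

mike, tango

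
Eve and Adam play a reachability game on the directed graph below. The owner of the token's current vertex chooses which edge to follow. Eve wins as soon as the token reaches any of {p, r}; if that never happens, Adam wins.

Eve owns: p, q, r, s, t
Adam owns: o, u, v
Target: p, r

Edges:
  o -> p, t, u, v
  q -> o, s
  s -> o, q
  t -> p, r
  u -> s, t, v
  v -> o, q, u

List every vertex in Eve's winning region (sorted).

p, r, t

A0 = {p, r}
A1: add {t} — t (Eve) has t→p.
A2 = A1; e.g. o (Adam) can still go to u. Fixed point.
Eve's winning region = {p, r, t}.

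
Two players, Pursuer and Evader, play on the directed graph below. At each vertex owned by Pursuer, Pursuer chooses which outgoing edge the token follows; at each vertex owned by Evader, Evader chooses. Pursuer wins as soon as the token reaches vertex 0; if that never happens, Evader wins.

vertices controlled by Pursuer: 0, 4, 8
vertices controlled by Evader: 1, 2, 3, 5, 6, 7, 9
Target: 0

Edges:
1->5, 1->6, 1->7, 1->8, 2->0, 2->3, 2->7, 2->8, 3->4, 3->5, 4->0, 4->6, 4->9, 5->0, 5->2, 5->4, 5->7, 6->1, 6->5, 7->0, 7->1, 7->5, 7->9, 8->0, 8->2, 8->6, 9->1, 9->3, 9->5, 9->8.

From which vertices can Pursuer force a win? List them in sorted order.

0, 4, 8

A0 = {0}
A1: add {4, 8} — 4 (Pursuer) has 4→0; 8 (Pursuer) has 8→0.
A2 = A1; e.g. 1 (Evader) can still go to 5. Fixed point.
Pursuer's winning region = {0, 4, 8}.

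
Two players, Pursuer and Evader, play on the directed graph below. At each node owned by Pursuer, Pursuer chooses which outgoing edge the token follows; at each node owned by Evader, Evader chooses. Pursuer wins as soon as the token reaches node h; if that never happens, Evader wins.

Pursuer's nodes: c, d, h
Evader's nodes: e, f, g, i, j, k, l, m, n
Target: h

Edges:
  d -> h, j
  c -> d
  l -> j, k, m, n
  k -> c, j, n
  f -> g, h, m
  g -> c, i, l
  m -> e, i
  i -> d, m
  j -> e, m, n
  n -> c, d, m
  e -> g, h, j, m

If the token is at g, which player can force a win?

Evader

A0 = {h}
A1: add {d} — d (Pursuer) has d→h.
A2: add {c} — c (Pursuer) has c→d.
A3 = A2; e.g. e (Evader) can still go to g. Fixed point.
g never enters the attractor, so Evader can avoid the target forever.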